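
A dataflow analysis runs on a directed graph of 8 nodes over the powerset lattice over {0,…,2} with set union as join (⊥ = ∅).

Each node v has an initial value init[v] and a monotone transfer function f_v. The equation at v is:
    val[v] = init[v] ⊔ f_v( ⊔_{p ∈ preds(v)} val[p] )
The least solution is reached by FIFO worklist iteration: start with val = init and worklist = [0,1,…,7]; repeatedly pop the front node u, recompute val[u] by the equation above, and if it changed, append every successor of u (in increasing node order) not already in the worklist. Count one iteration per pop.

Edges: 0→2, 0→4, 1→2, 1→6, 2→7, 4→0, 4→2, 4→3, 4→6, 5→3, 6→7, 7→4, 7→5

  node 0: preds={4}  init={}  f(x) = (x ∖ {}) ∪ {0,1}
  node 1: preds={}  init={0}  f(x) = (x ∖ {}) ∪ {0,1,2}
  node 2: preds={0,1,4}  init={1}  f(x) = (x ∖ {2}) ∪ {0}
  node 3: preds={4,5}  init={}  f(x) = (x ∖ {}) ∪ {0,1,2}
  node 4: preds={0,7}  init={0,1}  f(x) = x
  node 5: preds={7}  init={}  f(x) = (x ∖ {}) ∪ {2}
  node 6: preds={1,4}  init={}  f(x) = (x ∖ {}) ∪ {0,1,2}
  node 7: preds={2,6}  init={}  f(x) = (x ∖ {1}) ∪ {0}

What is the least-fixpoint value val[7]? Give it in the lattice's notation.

{0,2}

Trace (16 dequeues):
  [1] u=0 | in {0,1} | out {0,1} | prev {} | push {}
  [2] u=1 | in {} | out {0,1,2} | prev {0} | push {}
  [3] u=2 | in {0,1,2} | out {0,1} | prev {1} | push {}
  [4] u=3 | in {0,1} | out {0,1,2} | prev {} | push {}
  [5] u=4 | in {0,1} | out {0,1} | ==
  [6] u=5 | in {} | out {2} | prev {} | push {3}
  [7] u=6 | in {0,1,2} | out {0,1,2} | prev {} | push {}
  [8] u=7 | in {0,1,2} | out {0,2} | prev {} | push {4,5}
  [9] u=3 | in {0,1,2} | out {0,1,2} | ==
  [10] u=4 | in {0,1,2} | out {0,1,2} | prev {0,1} | push {0,2,3,6}
  [11] u=5 | in {0,2} | out {0,2} | prev {2} | push {}
  [12] u=0 | in {0,1,2} | out {0,1,2} | prev {0,1} | push {4}
  [13] u=2 | in {0,1,2} | out {0,1} | ==
  [14] u=3 | in {0,1,2} | out {0,1,2} | ==
  [15] u=6 | in {0,1,2} | out {0,1,2} | ==
  [16] u=4 | in {0,1,2} | out {0,1,2} | ==

Converged values:
  [0] {0,1,2}
  [1] {0,1,2}
  [2] {0,1}
  [3] {0,1,2}
  [4] {0,1,2}
  [5] {0,2}
  [6] {0,1,2}
  [7] {0,2}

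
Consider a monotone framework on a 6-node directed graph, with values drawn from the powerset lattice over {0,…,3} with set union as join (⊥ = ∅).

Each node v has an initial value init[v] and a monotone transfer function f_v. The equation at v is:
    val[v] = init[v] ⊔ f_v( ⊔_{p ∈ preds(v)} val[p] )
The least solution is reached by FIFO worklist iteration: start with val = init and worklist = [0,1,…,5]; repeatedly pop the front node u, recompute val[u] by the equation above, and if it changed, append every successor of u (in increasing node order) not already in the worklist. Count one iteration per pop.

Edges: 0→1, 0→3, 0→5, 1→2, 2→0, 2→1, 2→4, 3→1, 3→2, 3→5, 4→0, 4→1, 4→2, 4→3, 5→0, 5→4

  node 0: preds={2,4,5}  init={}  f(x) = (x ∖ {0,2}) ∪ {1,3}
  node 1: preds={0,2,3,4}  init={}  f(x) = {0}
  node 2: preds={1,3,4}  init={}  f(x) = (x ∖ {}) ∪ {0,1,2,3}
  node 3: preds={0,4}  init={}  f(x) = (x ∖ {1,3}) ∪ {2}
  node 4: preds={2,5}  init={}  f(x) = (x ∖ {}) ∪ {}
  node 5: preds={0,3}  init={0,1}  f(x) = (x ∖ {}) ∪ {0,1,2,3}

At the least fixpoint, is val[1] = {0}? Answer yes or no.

Iteration log — 14 steps:
  step 1. node 0  ⊔preds={0,1}  new={1,3}  old={}  +wl: 
  step 2. node 1  ⊔preds={1,3}  new={0}  old={}  +wl: 
  step 3. node 2  ⊔preds={0}  new={0,1,2,3}  old={}  +wl: 0,1
  step 4. node 3  ⊔preds={1,3}  new={2}  old={}  +wl: 2
  step 5. node 4  ⊔preds={0,1,2,3}  new={0,1,2,3}  old={}  +wl: 3
  step 6. node 5  ⊔preds={1,2,3}  new={0,1,2,3}  old={0,1}  +wl: 4
  step 7. node 0  ⊔preds={0,1,2,3}  new={1,3}  stable
  step 8. node 1  ⊔preds={0,1,2,3}  new={0}  stable
  step 9. node 2  ⊔preds={0,1,2,3}  new={0,1,2,3}  stable
  step 10. node 3  ⊔preds={0,1,2,3}  new={0,2}  old={2}  +wl: 1,2,5
  step 11. node 4  ⊔preds={0,1,2,3}  new={0,1,2,3}  stable
  step 12. node 1  ⊔preds={0,1,2,3}  new={0}  stable
  step 13. node 2  ⊔preds={0,1,2,3}  new={0,1,2,3}  stable
  step 14. node 5  ⊔preds={0,1,2,3}  new={0,1,2,3}  stable

Least fixpoint reached:
  node 0: {1,3}
  node 1: {0}
  node 2: {0,1,2,3}
  node 3: {0,2}
  node 4: {0,1,2,3}
  node 5: {0,1,2,3}

yes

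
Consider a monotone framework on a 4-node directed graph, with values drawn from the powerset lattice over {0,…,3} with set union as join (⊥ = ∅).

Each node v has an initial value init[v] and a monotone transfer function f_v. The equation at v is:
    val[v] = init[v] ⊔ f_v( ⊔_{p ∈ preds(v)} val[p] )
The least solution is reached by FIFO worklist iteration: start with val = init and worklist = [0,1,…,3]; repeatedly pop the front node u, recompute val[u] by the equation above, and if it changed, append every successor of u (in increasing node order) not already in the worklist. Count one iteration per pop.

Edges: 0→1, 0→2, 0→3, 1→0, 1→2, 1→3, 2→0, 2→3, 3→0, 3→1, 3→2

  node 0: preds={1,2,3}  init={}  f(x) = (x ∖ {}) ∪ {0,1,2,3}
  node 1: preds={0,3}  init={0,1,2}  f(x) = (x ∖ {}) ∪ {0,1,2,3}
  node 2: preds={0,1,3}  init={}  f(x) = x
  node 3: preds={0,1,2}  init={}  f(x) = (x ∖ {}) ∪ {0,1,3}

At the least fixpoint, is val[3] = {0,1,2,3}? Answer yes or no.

yes

Worklist (7 pops):
  #1 pop 0: in={0,1,2} → {0,1,2,3} (was {}); enqueue []
  #2 pop 1: in={0,1,2,3} → {0,1,2,3} (was {0,1,2}); enqueue [0]
  #3 pop 2: in={0,1,2,3} → {0,1,2,3} (was {}); enqueue []
  #4 pop 3: in={0,1,2,3} → {0,1,2,3} (was {}); enqueue [1,2]
  #5 pop 0: in={0,1,2,3} → {0,1,2,3} (no change)
  #6 pop 1: in={0,1,2,3} → {0,1,2,3} (no change)
  #7 pop 2: in={0,1,2,3} → {0,1,2,3} (no change)

Fixpoint:
  val[0] = {0,1,2,3}
  val[1] = {0,1,2,3}
  val[2] = {0,1,2,3}
  val[3] = {0,1,2,3}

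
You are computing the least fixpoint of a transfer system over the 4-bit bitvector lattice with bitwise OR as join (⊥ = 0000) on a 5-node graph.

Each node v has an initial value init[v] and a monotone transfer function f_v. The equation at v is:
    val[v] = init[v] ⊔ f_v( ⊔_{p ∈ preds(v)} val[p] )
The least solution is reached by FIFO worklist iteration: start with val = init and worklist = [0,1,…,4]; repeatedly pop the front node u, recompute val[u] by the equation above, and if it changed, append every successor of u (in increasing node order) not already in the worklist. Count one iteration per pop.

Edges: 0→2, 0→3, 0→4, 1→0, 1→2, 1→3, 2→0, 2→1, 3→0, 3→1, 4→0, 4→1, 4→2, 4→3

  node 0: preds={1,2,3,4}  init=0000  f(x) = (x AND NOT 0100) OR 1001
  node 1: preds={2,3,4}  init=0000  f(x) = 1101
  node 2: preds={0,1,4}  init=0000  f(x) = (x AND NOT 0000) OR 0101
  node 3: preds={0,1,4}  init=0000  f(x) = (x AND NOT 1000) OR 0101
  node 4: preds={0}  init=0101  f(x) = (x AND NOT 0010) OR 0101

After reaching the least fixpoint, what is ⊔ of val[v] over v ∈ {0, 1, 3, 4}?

1101

Worklist (9 pops):
  #1 pop 0: in=0101 → 1001 (was 0000); enqueue []
  #2 pop 1: in=0101 → 1101 (was 0000); enqueue [0]
  #3 pop 2: in=1101 → 1101 (was 0000); enqueue [1]
  #4 pop 3: in=1101 → 0101 (was 0000); enqueue []
  #5 pop 4: in=1001 → 1101 (was 0101); enqueue [2,3]
  #6 pop 0: in=1101 → 1001 (no change)
  #7 pop 1: in=1101 → 1101 (no change)
  #8 pop 2: in=1101 → 1101 (no change)
  #9 pop 3: in=1101 → 0101 (no change)

Fixpoint:
  val[0] = 1001
  val[1] = 1101
  val[2] = 1101
  val[3] = 0101
  val[4] = 1101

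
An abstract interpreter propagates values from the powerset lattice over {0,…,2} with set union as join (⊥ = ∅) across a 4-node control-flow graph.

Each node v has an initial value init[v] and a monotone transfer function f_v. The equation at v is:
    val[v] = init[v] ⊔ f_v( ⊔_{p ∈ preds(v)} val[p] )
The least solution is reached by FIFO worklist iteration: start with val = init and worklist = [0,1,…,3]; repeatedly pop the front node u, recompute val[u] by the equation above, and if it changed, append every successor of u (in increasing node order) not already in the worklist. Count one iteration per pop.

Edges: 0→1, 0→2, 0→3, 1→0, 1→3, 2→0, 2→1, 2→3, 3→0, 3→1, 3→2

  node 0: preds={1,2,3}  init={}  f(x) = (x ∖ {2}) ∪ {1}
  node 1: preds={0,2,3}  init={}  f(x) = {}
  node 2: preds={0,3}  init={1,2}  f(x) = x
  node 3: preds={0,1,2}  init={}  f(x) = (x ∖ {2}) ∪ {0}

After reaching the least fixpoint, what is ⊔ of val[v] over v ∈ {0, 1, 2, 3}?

{0,1,2}

Iteration log — 10 steps:
  step 1. node 0  ⊔preds={1,2}  new={1}  old={}  +wl: 
  step 2. node 1  ⊔preds={1,2}  new={}  stable
  step 3. node 2  ⊔preds={1}  new={1,2}  stable
  step 4. node 3  ⊔preds={1,2}  new={0,1}  old={}  +wl: 0,1,2
  step 5. node 0  ⊔preds={0,1,2}  new={0,1}  old={1}  +wl: 3
  step 6. node 1  ⊔preds={0,1,2}  new={}  stable
  step 7. node 2  ⊔preds={0,1}  new={0,1,2}  old={1,2}  +wl: 0,1
  step 8. node 3  ⊔preds={0,1,2}  new={0,1}  stable
  step 9. node 0  ⊔preds={0,1,2}  new={0,1}  stable
  step 10. node 1  ⊔preds={0,1,2}  new={}  stable

Least fixpoint reached:
  node 0: {0,1}
  node 1: {}
  node 2: {0,1,2}
  node 3: {0,1}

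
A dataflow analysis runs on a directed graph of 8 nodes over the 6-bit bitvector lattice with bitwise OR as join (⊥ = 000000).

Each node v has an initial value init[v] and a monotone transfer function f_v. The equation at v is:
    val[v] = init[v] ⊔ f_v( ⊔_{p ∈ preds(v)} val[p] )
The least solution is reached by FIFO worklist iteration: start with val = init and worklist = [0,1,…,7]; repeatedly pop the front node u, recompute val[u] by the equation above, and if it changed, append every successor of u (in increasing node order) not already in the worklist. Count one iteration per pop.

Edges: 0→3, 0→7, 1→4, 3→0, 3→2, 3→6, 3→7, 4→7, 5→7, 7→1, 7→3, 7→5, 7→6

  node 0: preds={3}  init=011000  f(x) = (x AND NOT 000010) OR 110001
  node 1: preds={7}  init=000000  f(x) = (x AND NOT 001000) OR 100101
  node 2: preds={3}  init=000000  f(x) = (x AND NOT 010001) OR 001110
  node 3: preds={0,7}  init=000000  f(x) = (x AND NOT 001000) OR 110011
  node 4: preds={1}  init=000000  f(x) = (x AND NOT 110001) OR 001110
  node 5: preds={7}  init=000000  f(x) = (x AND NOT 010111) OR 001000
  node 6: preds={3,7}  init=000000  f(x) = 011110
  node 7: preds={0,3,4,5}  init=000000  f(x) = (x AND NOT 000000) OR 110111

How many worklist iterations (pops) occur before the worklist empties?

Iteration log — 19 steps:
  step 1. node 0  ⊔preds=000000  new=111001  old=011000  +wl: 
  step 2. node 1  ⊔preds=000000  new=100101  old=000000  +wl: 
  step 3. node 2  ⊔preds=000000  new=001110  old=000000  +wl: 
  step 4. node 3  ⊔preds=111001  new=110011  old=000000  +wl: 0,2
  step 5. node 4  ⊔preds=100101  new=001110  old=000000  +wl: 
  step 6. node 5  ⊔preds=000000  new=001000  old=000000  +wl: 
  step 7. node 6  ⊔preds=110011  new=011110  old=000000  +wl: 
  step 8. node 7  ⊔preds=111111  new=111111  old=000000  +wl: 1,3,5,6
  step 9. node 0  ⊔preds=110011  new=111001  stable
  step 10. node 2  ⊔preds=110011  new=101110  old=001110  +wl: 
  step 11. node 1  ⊔preds=111111  new=110111  old=100101  +wl: 4
  step 12. node 3  ⊔preds=111111  new=110111  old=110011  +wl: 0,2,7
  step 13. node 5  ⊔preds=111111  new=101000  old=001000  +wl: 
  step 14. node 6  ⊔preds=111111  new=011110  stable
  step 15. node 4  ⊔preds=110111  new=001110  stable
  step 16. node 0  ⊔preds=110111  new=111101  old=111001  +wl: 3
  step 17. node 2  ⊔preds=110111  new=101110  stable
  step 18. node 7  ⊔preds=111111  new=111111  stable
  step 19. node 3  ⊔preds=111111  new=110111  stable

Least fixpoint reached:
  node 0: 111101
  node 1: 110111
  node 2: 101110
  node 3: 110111
  node 4: 001110
  node 5: 101000
  node 6: 011110
  node 7: 111111

19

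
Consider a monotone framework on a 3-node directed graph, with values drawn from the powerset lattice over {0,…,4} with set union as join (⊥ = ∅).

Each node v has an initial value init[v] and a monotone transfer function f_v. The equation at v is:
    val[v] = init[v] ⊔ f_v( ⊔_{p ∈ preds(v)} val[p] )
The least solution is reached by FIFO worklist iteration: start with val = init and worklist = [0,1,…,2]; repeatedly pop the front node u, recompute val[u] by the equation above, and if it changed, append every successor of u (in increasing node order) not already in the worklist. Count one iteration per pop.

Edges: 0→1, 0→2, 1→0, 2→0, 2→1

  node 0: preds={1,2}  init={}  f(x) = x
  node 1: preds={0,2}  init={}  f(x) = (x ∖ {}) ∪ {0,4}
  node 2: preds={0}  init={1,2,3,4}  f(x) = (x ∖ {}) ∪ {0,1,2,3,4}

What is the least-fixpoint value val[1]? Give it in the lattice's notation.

Trace (6 dequeues):
  [1] u=0 | in {1,2,3,4} | out {1,2,3,4} | prev {} | push {}
  [2] u=1 | in {1,2,3,4} | out {0,1,2,3,4} | prev {} | push {0}
  [3] u=2 | in {1,2,3,4} | out {0,1,2,3,4} | prev {1,2,3,4} | push {1}
  [4] u=0 | in {0,1,2,3,4} | out {0,1,2,3,4} | prev {1,2,3,4} | push {2}
  [5] u=1 | in {0,1,2,3,4} | out {0,1,2,3,4} | ==
  [6] u=2 | in {0,1,2,3,4} | out {0,1,2,3,4} | ==

Converged values:
  [0] {0,1,2,3,4}
  [1] {0,1,2,3,4}
  [2] {0,1,2,3,4}

{0,1,2,3,4}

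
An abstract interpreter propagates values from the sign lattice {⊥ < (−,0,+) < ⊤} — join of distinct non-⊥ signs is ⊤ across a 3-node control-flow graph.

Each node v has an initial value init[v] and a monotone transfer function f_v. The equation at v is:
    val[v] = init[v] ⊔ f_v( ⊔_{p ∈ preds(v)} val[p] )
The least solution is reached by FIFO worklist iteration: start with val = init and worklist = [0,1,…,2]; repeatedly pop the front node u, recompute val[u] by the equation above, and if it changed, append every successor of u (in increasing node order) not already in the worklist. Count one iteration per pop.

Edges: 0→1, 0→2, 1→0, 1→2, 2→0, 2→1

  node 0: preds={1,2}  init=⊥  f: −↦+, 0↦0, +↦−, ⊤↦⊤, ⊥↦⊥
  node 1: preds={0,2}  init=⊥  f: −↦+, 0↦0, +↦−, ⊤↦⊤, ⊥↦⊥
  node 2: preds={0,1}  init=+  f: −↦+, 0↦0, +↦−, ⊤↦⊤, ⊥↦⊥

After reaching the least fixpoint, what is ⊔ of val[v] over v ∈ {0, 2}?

⊤

Trace (6 dequeues):
  [1] u=0 | in + | out − | prev ⊥ | push {}
  [2] u=1 | in ⊤ | out ⊤ | prev ⊥ | push {0}
  [3] u=2 | in ⊤ | out ⊤ | prev + | push {1}
  [4] u=0 | in ⊤ | out ⊤ | prev − | push {2}
  [5] u=1 | in ⊤ | out ⊤ | ==
  [6] u=2 | in ⊤ | out ⊤ | ==

Converged values:
  [0] ⊤
  [1] ⊤
  [2] ⊤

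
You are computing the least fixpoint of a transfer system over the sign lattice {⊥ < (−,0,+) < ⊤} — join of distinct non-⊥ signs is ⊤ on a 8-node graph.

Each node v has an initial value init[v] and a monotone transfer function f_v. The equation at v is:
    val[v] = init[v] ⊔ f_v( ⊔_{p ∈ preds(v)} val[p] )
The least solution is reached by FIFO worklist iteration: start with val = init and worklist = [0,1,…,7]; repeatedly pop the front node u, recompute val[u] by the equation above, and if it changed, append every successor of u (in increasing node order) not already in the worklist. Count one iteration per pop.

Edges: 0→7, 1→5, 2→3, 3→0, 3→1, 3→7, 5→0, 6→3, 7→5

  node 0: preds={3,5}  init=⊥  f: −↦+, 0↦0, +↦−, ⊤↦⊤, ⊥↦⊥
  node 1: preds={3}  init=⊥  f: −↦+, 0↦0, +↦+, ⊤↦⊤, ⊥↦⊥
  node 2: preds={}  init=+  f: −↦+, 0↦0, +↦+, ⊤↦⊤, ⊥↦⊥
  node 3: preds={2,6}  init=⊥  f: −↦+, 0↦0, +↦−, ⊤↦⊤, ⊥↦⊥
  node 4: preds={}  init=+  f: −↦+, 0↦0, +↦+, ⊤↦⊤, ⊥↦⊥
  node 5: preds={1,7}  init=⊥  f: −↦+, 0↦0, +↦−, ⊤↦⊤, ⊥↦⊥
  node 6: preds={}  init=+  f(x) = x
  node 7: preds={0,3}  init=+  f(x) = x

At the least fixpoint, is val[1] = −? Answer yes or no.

no

Worklist (14 pops):
  #1 pop 0: in=⊥ → ⊥ (no change)
  #2 pop 1: in=⊥ → ⊥ (no change)
  #3 pop 2: in=⊥ → + (no change)
  #4 pop 3: in=+ → − (was ⊥); enqueue [0,1]
  #5 pop 4: in=⊥ → + (no change)
  #6 pop 5: in=+ → − (was ⊥); enqueue []
  #7 pop 6: in=⊥ → + (no change)
  #8 pop 7: in=− → ⊤ (was +); enqueue [5]
  #9 pop 0: in=− → + (was ⊥); enqueue [7]
  #10 pop 1: in=− → + (was ⊥); enqueue []
  #11 pop 5: in=⊤ → ⊤ (was −); enqueue [0]
  #12 pop 7: in=⊤ → ⊤ (no change)
  #13 pop 0: in=⊤ → ⊤ (was +); enqueue [7]
  #14 pop 7: in=⊤ → ⊤ (no change)

Fixpoint:
  val[0] = ⊤
  val[1] = +
  val[2] = +
  val[3] = −
  val[4] = +
  val[5] = ⊤
  val[6] = +
  val[7] = ⊤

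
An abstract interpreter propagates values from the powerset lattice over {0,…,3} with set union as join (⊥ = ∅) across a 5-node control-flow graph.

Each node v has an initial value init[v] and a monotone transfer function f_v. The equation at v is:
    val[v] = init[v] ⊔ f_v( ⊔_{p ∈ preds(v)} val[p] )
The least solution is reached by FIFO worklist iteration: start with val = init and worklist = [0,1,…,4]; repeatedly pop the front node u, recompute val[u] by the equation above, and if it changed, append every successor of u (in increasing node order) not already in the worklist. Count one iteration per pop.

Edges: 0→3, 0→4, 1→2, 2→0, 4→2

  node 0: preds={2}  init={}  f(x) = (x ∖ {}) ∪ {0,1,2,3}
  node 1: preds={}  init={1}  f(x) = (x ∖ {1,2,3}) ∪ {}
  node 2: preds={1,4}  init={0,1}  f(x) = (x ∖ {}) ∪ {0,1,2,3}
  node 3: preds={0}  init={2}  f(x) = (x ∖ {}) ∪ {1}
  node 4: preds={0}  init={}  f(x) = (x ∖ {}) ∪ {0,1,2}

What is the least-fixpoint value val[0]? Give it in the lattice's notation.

Trace (7 dequeues):
  [1] u=0 | in {0,1} | out {0,1,2,3} | prev {} | push {}
  [2] u=1 | in {} | out {1} | ==
  [3] u=2 | in {1} | out {0,1,2,3} | prev {0,1} | push {0}
  [4] u=3 | in {0,1,2,3} | out {0,1,2,3} | prev {2} | push {}
  [5] u=4 | in {0,1,2,3} | out {0,1,2,3} | prev {} | push {2}
  [6] u=0 | in {0,1,2,3} | out {0,1,2,3} | ==
  [7] u=2 | in {0,1,2,3} | out {0,1,2,3} | ==

Converged values:
  [0] {0,1,2,3}
  [1] {1}
  [2] {0,1,2,3}
  [3] {0,1,2,3}
  [4] {0,1,2,3}

{0,1,2,3}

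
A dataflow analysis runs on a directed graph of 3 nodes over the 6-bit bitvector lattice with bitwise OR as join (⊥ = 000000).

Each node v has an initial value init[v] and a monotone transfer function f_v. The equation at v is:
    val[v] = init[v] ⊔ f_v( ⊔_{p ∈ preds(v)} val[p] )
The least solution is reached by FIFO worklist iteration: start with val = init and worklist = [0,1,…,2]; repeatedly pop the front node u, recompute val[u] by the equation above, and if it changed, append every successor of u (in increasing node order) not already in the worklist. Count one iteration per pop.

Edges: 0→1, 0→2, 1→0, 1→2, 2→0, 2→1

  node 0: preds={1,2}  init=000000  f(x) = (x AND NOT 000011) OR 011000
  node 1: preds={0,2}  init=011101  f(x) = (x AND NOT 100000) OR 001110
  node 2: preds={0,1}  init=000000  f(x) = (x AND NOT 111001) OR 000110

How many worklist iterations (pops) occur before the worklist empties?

Trace (5 dequeues):
  [1] u=0 | in 011101 | out 011100 | prev 000000 | push {}
  [2] u=1 | in 011100 | out 011111 | prev 011101 | push {0}
  [3] u=2 | in 011111 | out 000110 | prev 000000 | push {1}
  [4] u=0 | in 011111 | out 011100 | ==
  [5] u=1 | in 011110 | out 011111 | ==

Converged values:
  [0] 011100
  [1] 011111
  [2] 000110

5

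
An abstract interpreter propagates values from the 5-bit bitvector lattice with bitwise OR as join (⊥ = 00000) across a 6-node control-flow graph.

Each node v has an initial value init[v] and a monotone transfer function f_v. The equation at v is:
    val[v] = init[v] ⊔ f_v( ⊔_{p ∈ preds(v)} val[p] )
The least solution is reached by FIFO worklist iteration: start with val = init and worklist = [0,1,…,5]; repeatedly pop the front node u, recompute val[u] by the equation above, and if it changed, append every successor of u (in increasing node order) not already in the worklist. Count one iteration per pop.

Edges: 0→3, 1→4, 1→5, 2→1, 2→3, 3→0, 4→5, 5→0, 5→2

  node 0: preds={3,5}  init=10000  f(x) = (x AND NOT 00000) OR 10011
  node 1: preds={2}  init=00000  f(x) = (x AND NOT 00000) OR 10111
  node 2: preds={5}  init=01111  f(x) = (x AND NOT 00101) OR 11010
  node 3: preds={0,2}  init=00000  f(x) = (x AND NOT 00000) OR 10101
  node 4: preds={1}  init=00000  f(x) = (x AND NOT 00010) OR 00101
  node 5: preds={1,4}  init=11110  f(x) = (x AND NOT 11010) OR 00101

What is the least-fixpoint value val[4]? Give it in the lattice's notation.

Worklist (9 pops):
  #1 pop 0: in=11110 → 11111 (was 10000); enqueue []
  #2 pop 1: in=01111 → 11111 (was 00000); enqueue []
  #3 pop 2: in=11110 → 11111 (was 01111); enqueue [1]
  #4 pop 3: in=11111 → 11111 (was 00000); enqueue [0]
  #5 pop 4: in=11111 → 11101 (was 00000); enqueue []
  #6 pop 5: in=11111 → 11111 (was 11110); enqueue [2]
  #7 pop 1: in=11111 → 11111 (no change)
  #8 pop 0: in=11111 → 11111 (no change)
  #9 pop 2: in=11111 → 11111 (no change)

Fixpoint:
  val[0] = 11111
  val[1] = 11111
  val[2] = 11111
  val[3] = 11111
  val[4] = 11101
  val[5] = 11111

11101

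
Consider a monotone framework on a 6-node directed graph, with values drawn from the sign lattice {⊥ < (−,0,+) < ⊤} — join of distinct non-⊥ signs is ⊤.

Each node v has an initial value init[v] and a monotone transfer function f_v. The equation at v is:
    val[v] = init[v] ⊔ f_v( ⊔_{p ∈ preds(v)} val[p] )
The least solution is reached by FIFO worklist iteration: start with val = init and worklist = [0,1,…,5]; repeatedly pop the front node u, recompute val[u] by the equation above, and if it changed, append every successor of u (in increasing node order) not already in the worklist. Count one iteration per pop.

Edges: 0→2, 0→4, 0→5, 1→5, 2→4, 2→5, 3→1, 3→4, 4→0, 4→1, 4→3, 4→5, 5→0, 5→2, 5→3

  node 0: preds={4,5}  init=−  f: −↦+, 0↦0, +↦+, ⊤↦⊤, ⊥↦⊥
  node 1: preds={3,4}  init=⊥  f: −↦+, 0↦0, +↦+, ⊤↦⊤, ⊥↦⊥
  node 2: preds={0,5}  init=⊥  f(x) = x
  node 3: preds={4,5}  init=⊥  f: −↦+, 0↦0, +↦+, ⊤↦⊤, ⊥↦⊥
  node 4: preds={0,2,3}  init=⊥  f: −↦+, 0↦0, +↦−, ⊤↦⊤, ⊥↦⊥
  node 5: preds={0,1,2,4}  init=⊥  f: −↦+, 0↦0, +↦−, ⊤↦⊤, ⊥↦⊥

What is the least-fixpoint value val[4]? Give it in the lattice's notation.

Worklist (16 pops):
  #1 pop 0: in=⊥ → − (no change)
  #2 pop 1: in=⊥ → ⊥ (no change)
  #3 pop 2: in=− → − (was ⊥); enqueue []
  #4 pop 3: in=⊥ → ⊥ (no change)
  #5 pop 4: in=− → + (was ⊥); enqueue [0,1,3]
  #6 pop 5: in=⊤ → ⊤ (was ⊥); enqueue [2]
  #7 pop 0: in=⊤ → ⊤ (was −); enqueue [4,5]
  #8 pop 1: in=+ → + (was ⊥); enqueue []
  #9 pop 3: in=⊤ → ⊤ (was ⊥); enqueue [1]
  #10 pop 2: in=⊤ → ⊤ (was −); enqueue []
  #11 pop 4: in=⊤ → ⊤ (was +); enqueue [0,3]
  #12 pop 5: in=⊤ → ⊤ (no change)
  #13 pop 1: in=⊤ → ⊤ (was +); enqueue [5]
  #14 pop 0: in=⊤ → ⊤ (no change)
  #15 pop 3: in=⊤ → ⊤ (no change)
  #16 pop 5: in=⊤ → ⊤ (no change)

Fixpoint:
  val[0] = ⊤
  val[1] = ⊤
  val[2] = ⊤
  val[3] = ⊤
  val[4] = ⊤
  val[5] = ⊤

⊤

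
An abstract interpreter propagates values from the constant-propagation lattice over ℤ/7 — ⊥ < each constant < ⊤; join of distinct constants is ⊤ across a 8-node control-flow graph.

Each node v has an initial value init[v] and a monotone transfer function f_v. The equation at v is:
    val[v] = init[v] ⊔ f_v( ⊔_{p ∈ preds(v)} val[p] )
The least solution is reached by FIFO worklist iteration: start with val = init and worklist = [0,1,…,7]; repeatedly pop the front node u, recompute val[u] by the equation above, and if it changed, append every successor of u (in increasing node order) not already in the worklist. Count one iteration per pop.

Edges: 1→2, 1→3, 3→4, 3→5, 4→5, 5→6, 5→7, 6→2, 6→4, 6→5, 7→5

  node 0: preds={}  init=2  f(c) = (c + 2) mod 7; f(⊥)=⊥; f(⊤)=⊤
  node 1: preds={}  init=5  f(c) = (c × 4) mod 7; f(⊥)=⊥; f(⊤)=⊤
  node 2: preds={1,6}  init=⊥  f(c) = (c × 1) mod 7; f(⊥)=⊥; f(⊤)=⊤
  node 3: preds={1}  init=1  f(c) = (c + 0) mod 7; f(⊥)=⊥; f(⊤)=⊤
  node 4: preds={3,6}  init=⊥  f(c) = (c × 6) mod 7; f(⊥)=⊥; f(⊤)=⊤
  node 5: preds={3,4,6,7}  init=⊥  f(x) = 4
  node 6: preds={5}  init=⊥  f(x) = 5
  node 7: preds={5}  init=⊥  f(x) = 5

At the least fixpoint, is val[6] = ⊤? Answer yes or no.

no

Worklist (11 pops):
  #1 pop 0: in=⊥ → 2 (no change)
  #2 pop 1: in=⊥ → 5 (no change)
  #3 pop 2: in=5 → 5 (was ⊥); enqueue []
  #4 pop 3: in=5 → ⊤ (was 1); enqueue []
  #5 pop 4: in=⊤ → ⊤ (was ⊥); enqueue []
  #6 pop 5: in=⊤ → 4 (was ⊥); enqueue []
  #7 pop 6: in=4 → 5 (was ⊥); enqueue [2,4,5]
  #8 pop 7: in=4 → 5 (was ⊥); enqueue []
  #9 pop 2: in=5 → 5 (no change)
  #10 pop 4: in=⊤ → ⊤ (no change)
  #11 pop 5: in=⊤ → 4 (no change)

Fixpoint:
  val[0] = 2
  val[1] = 5
  val[2] = 5
  val[3] = ⊤
  val[4] = ⊤
  val[5] = 4
  val[6] = 5
  val[7] = 5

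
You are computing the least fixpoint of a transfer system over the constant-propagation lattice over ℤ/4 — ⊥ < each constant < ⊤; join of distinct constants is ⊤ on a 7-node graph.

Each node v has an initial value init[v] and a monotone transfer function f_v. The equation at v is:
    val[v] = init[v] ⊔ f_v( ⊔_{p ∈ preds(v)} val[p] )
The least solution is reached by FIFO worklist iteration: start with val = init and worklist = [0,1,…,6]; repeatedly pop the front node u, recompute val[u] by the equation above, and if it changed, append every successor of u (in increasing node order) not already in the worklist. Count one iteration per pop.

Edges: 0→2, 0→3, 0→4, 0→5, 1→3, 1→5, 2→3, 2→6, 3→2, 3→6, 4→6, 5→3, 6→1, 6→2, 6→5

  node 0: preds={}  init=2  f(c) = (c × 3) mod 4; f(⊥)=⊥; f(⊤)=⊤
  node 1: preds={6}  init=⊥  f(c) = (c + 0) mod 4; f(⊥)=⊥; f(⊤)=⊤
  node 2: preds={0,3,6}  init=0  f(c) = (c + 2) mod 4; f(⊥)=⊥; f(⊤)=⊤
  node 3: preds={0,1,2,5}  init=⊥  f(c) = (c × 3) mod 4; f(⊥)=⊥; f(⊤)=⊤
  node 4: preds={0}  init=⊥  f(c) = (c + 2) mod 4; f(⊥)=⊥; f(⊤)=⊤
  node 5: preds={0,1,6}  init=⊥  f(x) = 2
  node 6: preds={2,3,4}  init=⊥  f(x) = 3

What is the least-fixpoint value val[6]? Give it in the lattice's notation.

3

Worklist (13 pops):
  #1 pop 0: in=⊥ → 2 (no change)
  #2 pop 1: in=⊥ → ⊥ (no change)
  #3 pop 2: in=2 → 0 (no change)
  #4 pop 3: in=⊤ → ⊤ (was ⊥); enqueue [2]
  #5 pop 4: in=2 → 0 (was ⊥); enqueue []
  #6 pop 5: in=2 → 2 (was ⊥); enqueue [3]
  #7 pop 6: in=⊤ → 3 (was ⊥); enqueue [1,5]
  #8 pop 2: in=⊤ → ⊤ (was 0); enqueue [6]
  #9 pop 3: in=⊤ → ⊤ (no change)
  #10 pop 1: in=3 → 3 (was ⊥); enqueue [3]
  #11 pop 5: in=⊤ → 2 (no change)
  #12 pop 6: in=⊤ → 3 (no change)
  #13 pop 3: in=⊤ → ⊤ (no change)

Fixpoint:
  val[0] = 2
  val[1] = 3
  val[2] = ⊤
  val[3] = ⊤
  val[4] = 0
  val[5] = 2
  val[6] = 3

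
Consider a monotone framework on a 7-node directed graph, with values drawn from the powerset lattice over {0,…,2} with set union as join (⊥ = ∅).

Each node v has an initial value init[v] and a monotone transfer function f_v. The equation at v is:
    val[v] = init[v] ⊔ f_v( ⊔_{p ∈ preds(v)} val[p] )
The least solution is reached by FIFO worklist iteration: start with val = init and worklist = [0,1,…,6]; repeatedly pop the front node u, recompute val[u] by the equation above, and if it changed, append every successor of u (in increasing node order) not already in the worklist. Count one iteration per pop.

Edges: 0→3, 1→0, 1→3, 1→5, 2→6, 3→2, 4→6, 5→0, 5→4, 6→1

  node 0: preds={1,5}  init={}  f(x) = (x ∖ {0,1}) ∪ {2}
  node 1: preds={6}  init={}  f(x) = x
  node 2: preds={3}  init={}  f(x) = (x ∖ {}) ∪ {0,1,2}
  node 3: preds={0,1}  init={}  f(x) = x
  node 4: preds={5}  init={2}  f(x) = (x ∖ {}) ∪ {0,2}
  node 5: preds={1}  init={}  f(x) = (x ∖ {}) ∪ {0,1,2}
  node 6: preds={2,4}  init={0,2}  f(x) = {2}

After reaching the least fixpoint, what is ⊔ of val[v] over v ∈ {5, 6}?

Worklist (11 pops):
  #1 pop 0: in={} → {2} (was {}); enqueue []
  #2 pop 1: in={0,2} → {0,2} (was {}); enqueue [0]
  #3 pop 2: in={} → {0,1,2} (was {}); enqueue []
  #4 pop 3: in={0,2} → {0,2} (was {}); enqueue [2]
  #5 pop 4: in={} → {0,2} (was {2}); enqueue []
  #6 pop 5: in={0,2} → {0,1,2} (was {}); enqueue [4]
  #7 pop 6: in={0,1,2} → {0,2} (no change)
  #8 pop 0: in={0,1,2} → {2} (no change)
  #9 pop 2: in={0,2} → {0,1,2} (no change)
  #10 pop 4: in={0,1,2} → {0,1,2} (was {0,2}); enqueue [6]
  #11 pop 6: in={0,1,2} → {0,2} (no change)

Fixpoint:
  val[0] = {2}
  val[1] = {0,2}
  val[2] = {0,1,2}
  val[3] = {0,2}
  val[4] = {0,1,2}
  val[5] = {0,1,2}
  val[6] = {0,2}

{0,1,2}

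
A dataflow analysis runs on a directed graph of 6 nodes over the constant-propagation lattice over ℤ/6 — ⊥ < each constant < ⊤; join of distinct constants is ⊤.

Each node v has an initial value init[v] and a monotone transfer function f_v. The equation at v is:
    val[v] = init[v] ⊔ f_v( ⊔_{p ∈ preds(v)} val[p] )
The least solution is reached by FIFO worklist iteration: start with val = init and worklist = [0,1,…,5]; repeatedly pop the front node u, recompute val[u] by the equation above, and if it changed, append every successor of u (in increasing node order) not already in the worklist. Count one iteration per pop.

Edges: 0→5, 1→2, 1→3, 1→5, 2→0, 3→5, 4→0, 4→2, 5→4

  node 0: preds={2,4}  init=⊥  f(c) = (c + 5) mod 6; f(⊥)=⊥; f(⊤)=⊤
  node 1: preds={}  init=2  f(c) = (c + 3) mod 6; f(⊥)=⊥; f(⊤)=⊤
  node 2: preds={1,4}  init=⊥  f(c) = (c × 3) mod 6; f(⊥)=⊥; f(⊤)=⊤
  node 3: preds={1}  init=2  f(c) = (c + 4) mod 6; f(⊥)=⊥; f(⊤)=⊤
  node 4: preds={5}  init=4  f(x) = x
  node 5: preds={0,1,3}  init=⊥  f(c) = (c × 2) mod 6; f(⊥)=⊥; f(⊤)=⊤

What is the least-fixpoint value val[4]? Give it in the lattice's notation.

⊤

Iteration log — 11 steps:
  step 1. node 0  ⊔preds=4  new=3  old=⊥  +wl: 
  step 2. node 1  ⊔preds=⊥  new=2  stable
  step 3. node 2  ⊔preds=⊤  new=⊤  old=⊥  +wl: 0
  step 4. node 3  ⊔preds=2  new=⊤  old=2  +wl: 
  step 5. node 4  ⊔preds=⊥  new=4  stable
  step 6. node 5  ⊔preds=⊤  new=⊤  old=⊥  +wl: 4
  step 7. node 0  ⊔preds=⊤  new=⊤  old=3  +wl: 5
  step 8. node 4  ⊔preds=⊤  new=⊤  old=4  +wl: 0,2
  step 9. node 5  ⊔preds=⊤  new=⊤  stable
  step 10. node 0  ⊔preds=⊤  new=⊤  stable
  step 11. node 2  ⊔preds=⊤  new=⊤  stable

Least fixpoint reached:
  node 0: ⊤
  node 1: 2
  node 2: ⊤
  node 3: ⊤
  node 4: ⊤
  node 5: ⊤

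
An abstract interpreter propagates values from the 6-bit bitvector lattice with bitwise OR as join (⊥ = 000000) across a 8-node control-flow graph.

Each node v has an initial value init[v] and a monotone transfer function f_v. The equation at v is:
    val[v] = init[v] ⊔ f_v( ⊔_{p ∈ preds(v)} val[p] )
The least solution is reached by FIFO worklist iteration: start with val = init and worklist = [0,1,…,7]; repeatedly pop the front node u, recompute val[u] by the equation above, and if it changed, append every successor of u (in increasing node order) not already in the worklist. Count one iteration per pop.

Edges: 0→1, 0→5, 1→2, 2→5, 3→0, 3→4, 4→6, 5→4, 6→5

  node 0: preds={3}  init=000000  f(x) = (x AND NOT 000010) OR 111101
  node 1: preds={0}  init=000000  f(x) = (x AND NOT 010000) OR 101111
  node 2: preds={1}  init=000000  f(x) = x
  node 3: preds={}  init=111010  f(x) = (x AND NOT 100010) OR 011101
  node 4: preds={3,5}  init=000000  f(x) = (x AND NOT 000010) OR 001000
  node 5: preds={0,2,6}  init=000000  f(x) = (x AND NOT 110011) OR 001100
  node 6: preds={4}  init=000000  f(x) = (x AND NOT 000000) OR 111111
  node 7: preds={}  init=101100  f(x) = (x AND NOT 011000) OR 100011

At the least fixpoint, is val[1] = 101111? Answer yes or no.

Worklist (11 pops):
  #1 pop 0: in=111010 → 111101 (was 000000); enqueue []
  #2 pop 1: in=111101 → 101111 (was 000000); enqueue []
  #3 pop 2: in=101111 → 101111 (was 000000); enqueue []
  #4 pop 3: in=000000 → 111111 (was 111010); enqueue [0]
  #5 pop 4: in=111111 → 111101 (was 000000); enqueue []
  #6 pop 5: in=111111 → 001100 (was 000000); enqueue [4]
  #7 pop 6: in=111101 → 111111 (was 000000); enqueue [5]
  #8 pop 7: in=000000 → 101111 (was 101100); enqueue []
  #9 pop 0: in=111111 → 111101 (no change)
  #10 pop 4: in=111111 → 111101 (no change)
  #11 pop 5: in=111111 → 001100 (no change)

Fixpoint:
  val[0] = 111101
  val[1] = 101111
  val[2] = 101111
  val[3] = 111111
  val[4] = 111101
  val[5] = 001100
  val[6] = 111111
  val[7] = 101111

yes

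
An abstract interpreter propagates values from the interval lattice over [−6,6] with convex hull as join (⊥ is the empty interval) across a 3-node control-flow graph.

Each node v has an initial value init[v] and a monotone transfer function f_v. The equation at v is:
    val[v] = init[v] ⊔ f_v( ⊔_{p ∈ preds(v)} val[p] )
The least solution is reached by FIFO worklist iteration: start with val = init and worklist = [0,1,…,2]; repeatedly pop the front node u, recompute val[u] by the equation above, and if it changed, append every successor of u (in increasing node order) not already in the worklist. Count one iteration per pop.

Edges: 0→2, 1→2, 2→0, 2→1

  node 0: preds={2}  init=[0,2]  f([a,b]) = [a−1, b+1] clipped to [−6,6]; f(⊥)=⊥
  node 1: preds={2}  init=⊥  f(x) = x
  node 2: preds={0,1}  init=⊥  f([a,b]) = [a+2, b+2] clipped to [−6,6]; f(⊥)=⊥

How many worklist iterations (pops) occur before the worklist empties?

9

Trace (9 dequeues):
  [1] u=0 | in ⊥ | out [0,2] | ==
  [2] u=1 | in ⊥ | out ⊥ | ==
  [3] u=2 | in [0,2] | out [2,4] | prev ⊥ | push {0,1}
  [4] u=0 | in [2,4] | out [0,5] | prev [0,2] | push {2}
  [5] u=1 | in [2,4] | out [2,4] | prev ⊥ | push {}
  [6] u=2 | in [0,5] | out [2,6] | prev [2,4] | push {0,1}
  [7] u=0 | in [2,6] | out [0,6] | prev [0,5] | push {2}
  [8] u=1 | in [2,6] | out [2,6] | prev [2,4] | push {}
  [9] u=2 | in [0,6] | out [2,6] | ==

Converged values:
  [0] [0,6]
  [1] [2,6]
  [2] [2,6]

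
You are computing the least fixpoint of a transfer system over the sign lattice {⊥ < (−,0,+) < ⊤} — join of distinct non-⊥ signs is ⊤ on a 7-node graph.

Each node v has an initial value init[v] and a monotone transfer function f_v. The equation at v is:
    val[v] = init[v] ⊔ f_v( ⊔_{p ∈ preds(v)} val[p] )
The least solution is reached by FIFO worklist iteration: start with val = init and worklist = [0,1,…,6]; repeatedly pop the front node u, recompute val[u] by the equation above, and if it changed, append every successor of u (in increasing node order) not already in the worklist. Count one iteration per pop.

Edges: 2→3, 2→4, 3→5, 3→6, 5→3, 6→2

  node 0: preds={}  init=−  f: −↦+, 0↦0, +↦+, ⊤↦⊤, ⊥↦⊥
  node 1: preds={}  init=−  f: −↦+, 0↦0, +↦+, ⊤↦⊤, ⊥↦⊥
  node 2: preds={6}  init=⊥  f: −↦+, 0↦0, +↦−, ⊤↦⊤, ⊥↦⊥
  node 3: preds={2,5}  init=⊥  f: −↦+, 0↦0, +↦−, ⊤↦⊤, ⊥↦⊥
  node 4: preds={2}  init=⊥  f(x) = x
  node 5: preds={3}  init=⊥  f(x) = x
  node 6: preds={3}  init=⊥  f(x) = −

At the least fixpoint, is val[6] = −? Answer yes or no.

yes

Iteration log — 16 steps:
  step 1. node 0  ⊔preds=⊥  new=−  stable
  step 2. node 1  ⊔preds=⊥  new=−  stable
  step 3. node 2  ⊔preds=⊥  new=⊥  stable
  step 4. node 3  ⊔preds=⊥  new=⊥  stable
  step 5. node 4  ⊔preds=⊥  new=⊥  stable
  step 6. node 5  ⊔preds=⊥  new=⊥  stable
  step 7. node 6  ⊔preds=⊥  new=−  old=⊥  +wl: 2
  step 8. node 2  ⊔preds=−  new=+  old=⊥  +wl: 3,4
  step 9. node 3  ⊔preds=+  new=−  old=⊥  +wl: 5,6
  step 10. node 4  ⊔preds=+  new=+  old=⊥  +wl: 
  step 11. node 5  ⊔preds=−  new=−  old=⊥  +wl: 3
  step 12. node 6  ⊔preds=−  new=−  stable
  step 13. node 3  ⊔preds=⊤  new=⊤  old=−  +wl: 5,6
  step 14. node 5  ⊔preds=⊤  new=⊤  old=−  +wl: 3
  step 15. node 6  ⊔preds=⊤  new=−  stable
  step 16. node 3  ⊔preds=⊤  new=⊤  stable

Least fixpoint reached:
  node 0: −
  node 1: −
  node 2: +
  node 3: ⊤
  node 4: +
  node 5: ⊤
  node 6: −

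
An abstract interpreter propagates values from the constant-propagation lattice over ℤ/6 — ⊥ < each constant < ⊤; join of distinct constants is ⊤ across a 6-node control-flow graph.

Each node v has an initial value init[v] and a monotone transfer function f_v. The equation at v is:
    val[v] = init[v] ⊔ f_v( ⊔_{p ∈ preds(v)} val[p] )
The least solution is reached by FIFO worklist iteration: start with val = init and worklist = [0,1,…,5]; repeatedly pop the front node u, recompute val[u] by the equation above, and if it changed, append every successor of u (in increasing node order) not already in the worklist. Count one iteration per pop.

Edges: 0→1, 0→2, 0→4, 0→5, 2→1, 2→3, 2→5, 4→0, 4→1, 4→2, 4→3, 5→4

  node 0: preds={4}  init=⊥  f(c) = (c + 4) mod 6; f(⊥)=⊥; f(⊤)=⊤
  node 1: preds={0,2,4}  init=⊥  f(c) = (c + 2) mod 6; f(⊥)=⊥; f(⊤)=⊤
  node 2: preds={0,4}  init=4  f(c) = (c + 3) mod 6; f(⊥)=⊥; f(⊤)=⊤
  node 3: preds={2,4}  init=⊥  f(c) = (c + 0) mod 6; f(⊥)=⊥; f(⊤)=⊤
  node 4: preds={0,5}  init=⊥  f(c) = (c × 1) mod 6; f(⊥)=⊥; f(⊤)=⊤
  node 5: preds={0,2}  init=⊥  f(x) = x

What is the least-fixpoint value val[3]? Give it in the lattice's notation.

Trace (20 dequeues):
  [1] u=0 | in ⊥ | out ⊥ | ==
  [2] u=1 | in 4 | out 0 | prev ⊥ | push {}
  [3] u=2 | in ⊥ | out 4 | ==
  [4] u=3 | in 4 | out 4 | prev ⊥ | push {}
  [5] u=4 | in ⊥ | out ⊥ | ==
  [6] u=5 | in 4 | out 4 | prev ⊥ | push {4}
  [7] u=4 | in 4 | out 4 | prev ⊥ | push {0,1,2,3}
  [8] u=0 | in 4 | out 2 | prev ⊥ | push {4,5}
  [9] u=1 | in ⊤ | out ⊤ | prev 0 | push {}
  [10] u=2 | in ⊤ | out ⊤ | prev 4 | push {1}
  [11] u=3 | in ⊤ | out ⊤ | prev 4 | push {}
  [12] u=4 | in ⊤ | out ⊤ | prev 4 | push {0,2,3}
  [13] u=5 | in ⊤ | out ⊤ | prev 4 | push {4}
  [14] u=1 | in ⊤ | out ⊤ | ==
  [15] u=0 | in ⊤ | out ⊤ | prev 2 | push {1,5}
  [16] u=2 | in ⊤ | out ⊤ | ==
  [17] u=3 | in ⊤ | out ⊤ | ==
  [18] u=4 | in ⊤ | out ⊤ | ==
  [19] u=1 | in ⊤ | out ⊤ | ==
  [20] u=5 | in ⊤ | out ⊤ | ==

Converged values:
  [0] ⊤
  [1] ⊤
  [2] ⊤
  [3] ⊤
  [4] ⊤
  [5] ⊤

⊤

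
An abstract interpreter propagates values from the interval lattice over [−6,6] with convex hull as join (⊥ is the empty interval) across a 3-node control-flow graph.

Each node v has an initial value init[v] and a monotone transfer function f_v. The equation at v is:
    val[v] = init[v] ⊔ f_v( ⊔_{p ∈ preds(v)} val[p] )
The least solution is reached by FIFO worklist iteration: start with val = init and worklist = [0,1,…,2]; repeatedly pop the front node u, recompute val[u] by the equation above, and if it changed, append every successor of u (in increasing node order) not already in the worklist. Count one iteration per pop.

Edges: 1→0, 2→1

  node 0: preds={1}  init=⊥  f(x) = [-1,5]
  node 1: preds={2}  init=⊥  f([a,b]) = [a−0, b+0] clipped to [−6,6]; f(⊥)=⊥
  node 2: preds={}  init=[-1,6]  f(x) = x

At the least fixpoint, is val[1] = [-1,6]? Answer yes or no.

Worklist (4 pops):
  #1 pop 0: in=⊥ → [-1,5] (was ⊥); enqueue []
  #2 pop 1: in=[-1,6] → [-1,6] (was ⊥); enqueue [0]
  #3 pop 2: in=⊥ → [-1,6] (no change)
  #4 pop 0: in=[-1,6] → [-1,5] (no change)

Fixpoint:
  val[0] = [-1,5]
  val[1] = [-1,6]
  val[2] = [-1,6]

yes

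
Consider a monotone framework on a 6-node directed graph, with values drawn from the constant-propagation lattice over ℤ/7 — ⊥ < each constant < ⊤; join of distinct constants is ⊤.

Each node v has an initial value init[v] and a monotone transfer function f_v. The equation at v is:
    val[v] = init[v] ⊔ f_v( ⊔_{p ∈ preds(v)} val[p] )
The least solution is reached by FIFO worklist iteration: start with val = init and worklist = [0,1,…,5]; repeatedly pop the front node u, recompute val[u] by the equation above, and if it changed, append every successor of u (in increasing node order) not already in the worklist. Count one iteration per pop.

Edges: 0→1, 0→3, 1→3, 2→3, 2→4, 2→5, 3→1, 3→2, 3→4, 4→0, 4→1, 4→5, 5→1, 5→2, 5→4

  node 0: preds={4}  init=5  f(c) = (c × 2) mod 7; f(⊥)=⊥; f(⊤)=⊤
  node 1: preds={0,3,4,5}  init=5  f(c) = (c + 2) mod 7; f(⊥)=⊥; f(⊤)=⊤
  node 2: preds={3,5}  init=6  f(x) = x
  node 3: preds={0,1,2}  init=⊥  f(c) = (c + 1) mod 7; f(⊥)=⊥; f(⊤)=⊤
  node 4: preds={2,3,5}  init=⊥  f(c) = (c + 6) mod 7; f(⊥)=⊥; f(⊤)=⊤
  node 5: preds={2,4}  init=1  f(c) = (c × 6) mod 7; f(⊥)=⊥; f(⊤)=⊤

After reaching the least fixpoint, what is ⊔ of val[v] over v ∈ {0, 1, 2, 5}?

Iteration log — 12 steps:
  step 1. node 0  ⊔preds=⊥  new=5  stable
  step 2. node 1  ⊔preds=⊤  new=⊤  old=5  +wl: 
  step 3. node 2  ⊔preds=1  new=⊤  old=6  +wl: 
  step 4. node 3  ⊔preds=⊤  new=⊤  old=⊥  +wl: 1,2
  step 5. node 4  ⊔preds=⊤  new=⊤  old=⊥  +wl: 0
  step 6. node 5  ⊔preds=⊤  new=⊤  old=1  +wl: 4
  step 7. node 1  ⊔preds=⊤  new=⊤  stable
  step 8. node 2  ⊔preds=⊤  new=⊤  stable
  step 9. node 0  ⊔preds=⊤  new=⊤  old=5  +wl: 1,3
  step 10. node 4  ⊔preds=⊤  new=⊤  stable
  step 11. node 1  ⊔preds=⊤  new=⊤  stable
  step 12. node 3  ⊔preds=⊤  new=⊤  stable

Least fixpoint reached:
  node 0: ⊤
  node 1: ⊤
  node 2: ⊤
  node 3: ⊤
  node 4: ⊤
  node 5: ⊤

⊤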